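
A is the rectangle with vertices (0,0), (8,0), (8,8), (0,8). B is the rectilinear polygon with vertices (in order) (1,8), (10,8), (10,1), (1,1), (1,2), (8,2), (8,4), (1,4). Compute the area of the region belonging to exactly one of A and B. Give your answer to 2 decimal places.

43.00

|A| = 64, |B| = 49, |A∩B| = 35.
|A △ B| = |A| + |B| − 2·|A∩B| = 64 + 49 − 70 = 43.00.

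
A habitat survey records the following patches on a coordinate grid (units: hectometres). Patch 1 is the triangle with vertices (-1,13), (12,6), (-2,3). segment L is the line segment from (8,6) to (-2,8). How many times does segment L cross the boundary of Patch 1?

1

The segment meets the boundary at (-1.51,7.902).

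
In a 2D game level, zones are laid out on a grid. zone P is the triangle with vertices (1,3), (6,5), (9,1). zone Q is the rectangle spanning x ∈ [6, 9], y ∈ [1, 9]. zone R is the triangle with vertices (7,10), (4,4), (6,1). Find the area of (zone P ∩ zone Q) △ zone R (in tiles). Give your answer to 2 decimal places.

13.89

|zone P ∩ zone Q| = 4.875.
|(zone P ∩ zone Q) ∩ zone R| = 0.7438.
|(zone P ∩ zone Q) △ zone R| = 4.875 + 10.5 − 1.4876 = 13.89.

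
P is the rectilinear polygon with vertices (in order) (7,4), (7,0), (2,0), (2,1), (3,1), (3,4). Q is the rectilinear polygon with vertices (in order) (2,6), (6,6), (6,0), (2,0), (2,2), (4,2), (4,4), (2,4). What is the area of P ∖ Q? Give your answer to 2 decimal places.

6.00

|P| = 17, |P∩Q| = 11.
|P ∖ Q| = |P| − |P∩Q| = 17 − 11 = 6.00.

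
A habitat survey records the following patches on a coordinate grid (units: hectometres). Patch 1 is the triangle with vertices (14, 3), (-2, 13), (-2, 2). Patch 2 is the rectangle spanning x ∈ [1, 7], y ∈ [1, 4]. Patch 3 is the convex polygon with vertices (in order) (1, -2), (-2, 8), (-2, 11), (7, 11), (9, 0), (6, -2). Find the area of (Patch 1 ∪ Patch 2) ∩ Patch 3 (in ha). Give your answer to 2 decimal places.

|Patch 1 ∪ Patch 2| = 96.25.
|(Patch 1 ∪ Patch 2) ∩ Patch 3| = 75.96.

75.96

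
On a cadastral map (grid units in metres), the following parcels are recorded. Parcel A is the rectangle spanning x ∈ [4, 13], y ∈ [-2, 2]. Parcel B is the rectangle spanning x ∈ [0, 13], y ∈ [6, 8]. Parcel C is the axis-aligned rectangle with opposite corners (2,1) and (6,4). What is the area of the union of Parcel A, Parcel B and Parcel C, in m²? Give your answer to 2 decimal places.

By inclusion–exclusion:
Individual areas: |Parcel A| = 36, |Parcel B| = 26, |Parcel C| = 12.
|Parcel A∩Parcel B| = 0 (no overlap).
|Parcel A∩Parcel C|: x∈[4,6], y∈[1,2] → 2·1 = 2.
|Parcel B∩Parcel C| = 0 (no overlap).
|Parcel A∩Parcel B∩Parcel C| = 0.
|Parcel A ∪ Parcel B ∪ Parcel C| = 74 − 2 + 0 = 72.00.

72.00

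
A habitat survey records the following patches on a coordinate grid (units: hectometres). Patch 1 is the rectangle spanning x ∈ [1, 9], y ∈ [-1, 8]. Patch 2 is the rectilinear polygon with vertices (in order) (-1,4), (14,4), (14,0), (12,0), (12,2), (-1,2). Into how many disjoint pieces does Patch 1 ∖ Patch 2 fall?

2

Patch 1 ∖ Patch 2 splits into 2 disjoint pieces (area 24, area 32).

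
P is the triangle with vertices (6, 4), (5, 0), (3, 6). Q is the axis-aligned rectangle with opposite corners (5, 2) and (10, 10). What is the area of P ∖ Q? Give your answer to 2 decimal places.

|P| = 7, |P∩Q| = 1.8333.
|P ∖ Q| = |P| − |P∩Q| = 7 − 1.8333 = 5.17.

5.17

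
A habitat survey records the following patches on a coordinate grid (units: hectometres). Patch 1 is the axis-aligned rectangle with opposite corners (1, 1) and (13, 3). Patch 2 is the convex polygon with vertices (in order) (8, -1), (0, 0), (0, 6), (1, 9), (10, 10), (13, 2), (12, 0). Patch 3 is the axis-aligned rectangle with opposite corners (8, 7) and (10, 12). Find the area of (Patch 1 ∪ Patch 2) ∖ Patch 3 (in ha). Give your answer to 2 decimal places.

|Patch 1 ∪ Patch 2| = 116.4375.
|(Patch 1 ∪ Patch 2) ∩ Patch 3| = 5.7778.
|(Patch 1 ∪ Patch 2) ∖ Patch 3| = 116.4375 − 5.7778 = 110.66.

110.66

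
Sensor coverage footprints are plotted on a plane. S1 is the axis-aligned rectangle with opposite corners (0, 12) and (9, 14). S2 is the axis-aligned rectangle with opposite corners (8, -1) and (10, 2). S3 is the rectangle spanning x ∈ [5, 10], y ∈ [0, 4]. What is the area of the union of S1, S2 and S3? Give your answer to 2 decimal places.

By inclusion–exclusion:
Individual areas: |S1| = 18, |S2| = 6, |S3| = 20.
|S1∩S2| = 0 (no overlap).
|S1∩S3| = 0 (no overlap).
|S2∩S3|: x∈[8,10], y∈[0,2] → 2·2 = 4.
|S1∩S2∩S3| = 0.
|S1 ∪ S2 ∪ S3| = 44 − 4 + 0 = 40.00.

40.00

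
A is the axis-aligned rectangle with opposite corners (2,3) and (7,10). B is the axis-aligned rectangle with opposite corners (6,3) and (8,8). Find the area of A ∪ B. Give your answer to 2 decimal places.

40.00

By inclusion–exclusion:
Individual areas: |A| = 35, |B| = 10.
|A∩B|: x∈[6,7], y∈[3,8] → 1·5 = 5.
|A ∪ B| = 45 − 5 = 40.00.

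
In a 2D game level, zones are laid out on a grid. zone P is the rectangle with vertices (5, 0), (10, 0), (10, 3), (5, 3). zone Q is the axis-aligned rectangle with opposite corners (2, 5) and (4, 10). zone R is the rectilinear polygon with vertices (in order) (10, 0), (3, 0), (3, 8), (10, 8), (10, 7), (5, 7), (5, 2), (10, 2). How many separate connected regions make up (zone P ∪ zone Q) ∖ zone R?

2

(zone P ∪ zone Q) ∖ zone R splits into 2 disjoint pieces (area 5, area 7).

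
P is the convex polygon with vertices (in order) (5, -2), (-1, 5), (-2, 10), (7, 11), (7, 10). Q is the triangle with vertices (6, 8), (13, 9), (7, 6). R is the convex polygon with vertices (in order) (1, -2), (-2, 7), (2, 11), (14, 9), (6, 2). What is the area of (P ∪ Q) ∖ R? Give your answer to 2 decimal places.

|P ∪ Q| = 77.1341.
|(P ∪ Q) ∩ R| = 67.9836.
|(P ∪ Q) ∖ R| = 77.1341 − 67.9836 = 9.15.

9.15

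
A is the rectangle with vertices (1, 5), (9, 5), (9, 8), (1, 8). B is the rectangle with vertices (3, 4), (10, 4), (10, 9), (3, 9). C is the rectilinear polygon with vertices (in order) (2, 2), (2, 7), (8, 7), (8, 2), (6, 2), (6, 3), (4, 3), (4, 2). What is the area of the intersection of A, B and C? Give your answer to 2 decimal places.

The intersection is the polygon with vertices (3,5), (3,7), (8,7), (8,5).
By the shoelace formula its area is 10.00.

10.00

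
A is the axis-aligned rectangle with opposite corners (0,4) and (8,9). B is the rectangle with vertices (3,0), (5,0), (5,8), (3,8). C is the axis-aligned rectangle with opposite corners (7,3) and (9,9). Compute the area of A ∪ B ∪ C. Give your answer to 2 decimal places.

55.00

By inclusion–exclusion:
Individual areas: |A| = 40, |B| = 16, |C| = 12.
|A∩B|: x∈[3,5], y∈[4,8] → 2·4 = 8.
|A∩C|: x∈[7,8], y∈[4,9] → 1·5 = 5.
|B∩C| = 0 (no overlap).
|A∩B∩C| = 0.
|A ∪ B ∪ C| = 68 − 13 + 0 = 55.00.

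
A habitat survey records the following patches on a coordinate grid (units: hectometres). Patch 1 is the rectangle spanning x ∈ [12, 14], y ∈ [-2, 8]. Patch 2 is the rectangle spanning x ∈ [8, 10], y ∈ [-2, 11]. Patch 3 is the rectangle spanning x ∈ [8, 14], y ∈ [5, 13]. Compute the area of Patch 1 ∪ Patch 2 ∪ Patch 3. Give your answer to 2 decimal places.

76.00

By inclusion–exclusion:
Individual areas: |Patch 1| = 20, |Patch 2| = 26, |Patch 3| = 48.
|Patch 1∩Patch 2| = 0 (no overlap).
|Patch 1∩Patch 3|: x∈[12,14], y∈[5,8] → 2·3 = 6.
|Patch 2∩Patch 3|: x∈[8,10], y∈[5,11] → 2·6 = 12.
|Patch 1∩Patch 2∩Patch 3| = 0.
|Patch 1 ∪ Patch 2 ∪ Patch 3| = 94 − 18 + 0 = 76.00.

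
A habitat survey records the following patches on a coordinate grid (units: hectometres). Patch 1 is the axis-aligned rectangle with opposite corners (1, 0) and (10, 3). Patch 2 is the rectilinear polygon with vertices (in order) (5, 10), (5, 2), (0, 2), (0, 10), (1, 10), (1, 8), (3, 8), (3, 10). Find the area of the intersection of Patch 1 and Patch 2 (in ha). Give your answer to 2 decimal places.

The intersection is the polygon with vertices (1,3), (5,3), (5,2), (1,2).
By the shoelace formula its area is 4.00.

4.00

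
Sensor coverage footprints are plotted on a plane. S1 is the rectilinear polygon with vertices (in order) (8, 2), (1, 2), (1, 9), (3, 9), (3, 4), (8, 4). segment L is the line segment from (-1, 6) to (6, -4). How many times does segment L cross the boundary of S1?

The segment meets the boundary at (1.8,2), (1,3.143).

2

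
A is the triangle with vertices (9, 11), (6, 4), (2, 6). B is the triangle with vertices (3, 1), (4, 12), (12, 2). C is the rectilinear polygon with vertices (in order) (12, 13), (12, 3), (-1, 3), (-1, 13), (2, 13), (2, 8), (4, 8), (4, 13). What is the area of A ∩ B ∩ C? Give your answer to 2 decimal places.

12.52

The intersection is the polygon with vertices (3.391,5.304), (3.556,7.111), (6.327,9.091), (7.535,7.581), (6,4).
By the shoelace formula its area is 12.52.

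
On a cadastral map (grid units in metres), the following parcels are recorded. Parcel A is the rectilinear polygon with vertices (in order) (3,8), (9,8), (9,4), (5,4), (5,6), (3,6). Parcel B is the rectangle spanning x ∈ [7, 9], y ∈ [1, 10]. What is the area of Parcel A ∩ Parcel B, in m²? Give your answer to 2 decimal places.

8.00

The intersection is the polygon with vertices (9,8), (9,4), (7,4), (7,8).
By the shoelace formula its area is 8.00.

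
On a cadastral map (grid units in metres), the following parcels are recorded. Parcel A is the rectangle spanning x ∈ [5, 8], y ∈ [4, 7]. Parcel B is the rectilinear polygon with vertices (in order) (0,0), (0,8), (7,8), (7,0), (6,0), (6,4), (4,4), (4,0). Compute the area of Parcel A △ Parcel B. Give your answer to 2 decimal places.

45.00

|Parcel A| = 9, |Parcel B| = 48, |Parcel A∩Parcel B| = 6.
|Parcel A △ Parcel B| = |Parcel A| + |Parcel B| − 2·|Parcel A∩Parcel B| = 9 + 48 − 12 = 45.00.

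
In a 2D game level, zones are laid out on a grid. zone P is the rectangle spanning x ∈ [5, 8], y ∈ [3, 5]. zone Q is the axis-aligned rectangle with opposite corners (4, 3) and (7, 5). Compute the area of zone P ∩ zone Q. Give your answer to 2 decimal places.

4.00

|zone P∩zone Q|: x∈[5,7], y∈[3,5] → 2·2 = 4.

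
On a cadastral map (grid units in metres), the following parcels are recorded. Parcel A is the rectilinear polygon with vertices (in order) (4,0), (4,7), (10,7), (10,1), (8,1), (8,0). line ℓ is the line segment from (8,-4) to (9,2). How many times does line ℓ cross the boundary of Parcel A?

The segment meets the boundary at (8.833,1).

1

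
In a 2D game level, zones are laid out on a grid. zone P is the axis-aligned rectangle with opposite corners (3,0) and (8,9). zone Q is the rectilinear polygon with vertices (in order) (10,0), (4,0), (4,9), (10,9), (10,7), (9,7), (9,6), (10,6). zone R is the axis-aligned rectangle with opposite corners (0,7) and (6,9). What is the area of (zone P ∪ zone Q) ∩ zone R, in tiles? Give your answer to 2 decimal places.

6.00

The region (zone P ∪ zone Q) ∩ zone R is the polygon with vertices (3,9), (4,9), (6,9), (6,7), (3,7).
By the shoelace formula its area is 6.00.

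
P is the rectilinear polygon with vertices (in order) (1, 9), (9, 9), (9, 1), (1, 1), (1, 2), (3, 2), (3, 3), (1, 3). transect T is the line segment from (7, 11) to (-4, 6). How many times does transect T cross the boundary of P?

2

The segment meets the boundary at (1,8.273), (2.6,9).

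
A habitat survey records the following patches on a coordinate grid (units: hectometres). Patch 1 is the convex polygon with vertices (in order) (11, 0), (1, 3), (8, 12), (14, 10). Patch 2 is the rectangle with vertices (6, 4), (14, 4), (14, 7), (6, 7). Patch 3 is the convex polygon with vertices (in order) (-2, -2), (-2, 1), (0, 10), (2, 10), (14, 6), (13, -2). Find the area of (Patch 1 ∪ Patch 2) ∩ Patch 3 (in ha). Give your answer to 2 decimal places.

64.71

The region (Patch 1 ∪ Patch 2) ∩ Patch 3 is the polygon with vertices (5.529,8.823), (14,6), (13.75,4), (12.2,4), (11,0), (1,3).
By the shoelace formula its area is 64.71.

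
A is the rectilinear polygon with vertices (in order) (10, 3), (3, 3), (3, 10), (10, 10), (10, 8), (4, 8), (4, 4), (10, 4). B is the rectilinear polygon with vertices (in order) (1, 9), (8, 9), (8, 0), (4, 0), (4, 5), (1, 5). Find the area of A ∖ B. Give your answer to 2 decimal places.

13.00

|A| = 25, |A∩B| = 12.
|A ∖ B| = |A| − |A∩B| = 25 − 12 = 13.00.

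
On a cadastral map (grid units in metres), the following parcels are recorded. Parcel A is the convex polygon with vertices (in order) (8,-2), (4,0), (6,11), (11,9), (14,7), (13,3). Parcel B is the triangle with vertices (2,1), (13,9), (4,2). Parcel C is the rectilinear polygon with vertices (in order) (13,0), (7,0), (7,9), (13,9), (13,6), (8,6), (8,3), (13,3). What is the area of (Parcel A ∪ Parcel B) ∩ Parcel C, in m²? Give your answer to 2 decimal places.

|Parcel A ∪ Parcel B| = 82.1845.
|(Parcel A ∪ Parcel B) ∩ Parcel C| = 33.19.

33.19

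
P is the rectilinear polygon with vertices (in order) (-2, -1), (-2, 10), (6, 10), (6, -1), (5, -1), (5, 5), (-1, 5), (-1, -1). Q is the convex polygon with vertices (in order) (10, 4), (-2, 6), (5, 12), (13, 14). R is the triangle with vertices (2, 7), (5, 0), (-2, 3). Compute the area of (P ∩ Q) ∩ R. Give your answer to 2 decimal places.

The region (P ∩ Q) ∩ R is the polygon with vertices (0.571,5.571), (2,7), (2.769,5.205).
By the shoelace formula its area is 1.83.

1.83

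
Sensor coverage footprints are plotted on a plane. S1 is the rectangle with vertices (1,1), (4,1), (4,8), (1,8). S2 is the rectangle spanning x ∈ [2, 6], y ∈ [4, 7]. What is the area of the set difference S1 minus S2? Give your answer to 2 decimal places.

|S1∩S2|: x∈[2,4], y∈[4,7] → 2·3 = 6.
|S1| = 21.
|S1 ∖ S2| = |S1| − |S1∩S2| = 21 − 6 = 15.00.

15.00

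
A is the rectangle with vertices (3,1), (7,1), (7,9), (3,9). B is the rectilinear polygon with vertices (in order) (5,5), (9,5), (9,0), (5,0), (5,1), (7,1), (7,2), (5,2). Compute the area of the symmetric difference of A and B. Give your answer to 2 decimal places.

38.00

|A| = 32, |B| = 18, |A∩B| = 6.
|A △ B| = |A| + |B| − 2·|A∩B| = 32 + 18 − 12 = 38.00.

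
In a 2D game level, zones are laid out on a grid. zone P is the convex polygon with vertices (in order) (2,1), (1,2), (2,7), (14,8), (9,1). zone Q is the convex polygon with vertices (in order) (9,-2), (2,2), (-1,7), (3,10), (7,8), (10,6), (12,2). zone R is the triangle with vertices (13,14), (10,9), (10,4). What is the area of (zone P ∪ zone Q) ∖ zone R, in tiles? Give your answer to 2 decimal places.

95.91

|zone P ∪ zone Q| = 97.9793.
|(zone P ∪ zone Q) ∩ zone R| = 2.0684.
|(zone P ∪ zone Q) ∖ zone R| = 97.9793 − 2.0684 = 95.91.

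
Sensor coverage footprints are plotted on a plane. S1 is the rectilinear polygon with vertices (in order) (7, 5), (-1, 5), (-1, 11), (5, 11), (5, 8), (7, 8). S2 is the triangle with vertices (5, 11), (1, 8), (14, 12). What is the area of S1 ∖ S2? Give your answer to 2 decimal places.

|S1| = 42, |S1∩S2| = 3.5385.
|S1 ∖ S2| = |S1| − |S1∩S2| = 42 − 3.5385 = 38.46.

38.46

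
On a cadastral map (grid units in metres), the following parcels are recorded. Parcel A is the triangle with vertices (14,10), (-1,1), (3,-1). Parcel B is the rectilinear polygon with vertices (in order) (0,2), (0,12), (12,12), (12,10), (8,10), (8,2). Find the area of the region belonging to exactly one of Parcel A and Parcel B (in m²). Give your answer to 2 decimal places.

|Parcel A| = 33, |Parcel B| = 88, |Parcel A∩Parcel B| = 14.1333.
|Parcel A △ Parcel B| = |Parcel A| + |Parcel B| − 2·|Parcel A∩Parcel B| = 33 + 88 − 28.2667 = 92.73.

92.73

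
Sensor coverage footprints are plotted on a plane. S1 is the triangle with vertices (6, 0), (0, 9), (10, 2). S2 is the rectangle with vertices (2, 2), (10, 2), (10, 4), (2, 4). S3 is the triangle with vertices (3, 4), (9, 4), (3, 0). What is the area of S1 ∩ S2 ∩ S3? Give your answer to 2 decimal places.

6.41

The intersection is the polygon with vertices (7.143,4), (8.049,3.366), (6,2), (4.667,2), (3.333,4).
By the shoelace formula its area is 6.41.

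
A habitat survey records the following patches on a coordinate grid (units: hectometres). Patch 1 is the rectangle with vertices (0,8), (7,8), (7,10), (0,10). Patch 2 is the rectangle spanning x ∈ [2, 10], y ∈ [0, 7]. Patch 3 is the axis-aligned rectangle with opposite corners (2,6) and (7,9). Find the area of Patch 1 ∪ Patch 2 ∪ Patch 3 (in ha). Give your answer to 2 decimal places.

75.00

By inclusion–exclusion:
Individual areas: |Patch 1| = 14, |Patch 2| = 56, |Patch 3| = 15.
|Patch 1∩Patch 2| = 0 (no overlap).
|Patch 1∩Patch 3|: x∈[2,7], y∈[8,9] → 5·1 = 5.
|Patch 2∩Patch 3|: x∈[2,7], y∈[6,7] → 5·1 = 5.
|Patch 1∩Patch 2∩Patch 3| = 0.
|Patch 1 ∪ Patch 2 ∪ Patch 3| = 85 − 10 + 0 = 75.00.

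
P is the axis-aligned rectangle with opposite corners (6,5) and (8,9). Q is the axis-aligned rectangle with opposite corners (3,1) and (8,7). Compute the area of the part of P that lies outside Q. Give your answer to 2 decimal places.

|P∩Q|: x∈[6,8], y∈[5,7] → 2·2 = 4.
|P| = 8.
|P ∖ Q| = |P| − |P∩Q| = 8 − 4 = 4.00.

4.00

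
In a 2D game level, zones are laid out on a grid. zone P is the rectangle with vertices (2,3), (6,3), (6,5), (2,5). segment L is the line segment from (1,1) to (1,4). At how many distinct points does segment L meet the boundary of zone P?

0

The segment lies entirely outside zone P and never meets its boundary.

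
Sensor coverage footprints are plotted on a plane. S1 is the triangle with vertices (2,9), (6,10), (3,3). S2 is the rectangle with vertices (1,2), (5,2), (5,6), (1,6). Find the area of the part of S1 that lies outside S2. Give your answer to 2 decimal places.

|S1| = 12.5, |S1∩S2| = 2.6786.
|S1 ∖ S2| = |S1| − |S1∩S2| = 12.5 − 2.6786 = 9.82.

9.82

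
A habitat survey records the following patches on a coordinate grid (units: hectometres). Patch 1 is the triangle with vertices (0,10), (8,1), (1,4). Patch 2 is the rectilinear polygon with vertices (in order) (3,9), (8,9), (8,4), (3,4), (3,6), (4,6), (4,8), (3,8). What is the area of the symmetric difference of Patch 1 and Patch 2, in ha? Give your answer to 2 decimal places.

|Patch 1| = 19.5, |Patch 2| = 23, |Patch 1∩Patch 2| = 2.8889.
|Patch 1 △ Patch 2| = |Patch 1| + |Patch 2| − 2·|Patch 1∩Patch 2| = 19.5 + 23 − 5.7778 = 36.72.

36.72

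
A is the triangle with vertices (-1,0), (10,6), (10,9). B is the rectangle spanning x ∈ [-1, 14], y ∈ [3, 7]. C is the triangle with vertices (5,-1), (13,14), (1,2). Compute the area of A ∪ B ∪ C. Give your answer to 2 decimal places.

86.53

By inclusion–exclusion:
Individual areas: |A| = 16.5, |B| = 60, |C| = 42.
|A∩B| = 11.3056.
|A∩C| = 13.5565.
|B∩C| = 16.8.
|A∩B∩C| = 9.6885.
|A ∪ B ∪ C| = 118.5 − 41.662 + 9.6885 = 86.53.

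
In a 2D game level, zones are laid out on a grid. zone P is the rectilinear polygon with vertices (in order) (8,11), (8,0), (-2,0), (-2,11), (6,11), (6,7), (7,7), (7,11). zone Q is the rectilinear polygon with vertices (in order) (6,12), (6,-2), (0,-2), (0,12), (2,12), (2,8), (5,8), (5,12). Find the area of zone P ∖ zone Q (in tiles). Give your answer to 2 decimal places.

49.00

|zone P| = 106, |zone P∩zone Q| = 57.
|zone P ∖ zone Q| = |zone P| − |zone P∩zone Q| = 106 − 57 = 49.00.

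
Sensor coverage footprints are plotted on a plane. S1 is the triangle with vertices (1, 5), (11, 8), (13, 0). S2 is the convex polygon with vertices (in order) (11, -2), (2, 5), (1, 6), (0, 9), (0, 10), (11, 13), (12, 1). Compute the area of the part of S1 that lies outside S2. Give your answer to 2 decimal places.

2.97

|S1| = 43, |S1∩S2| = 40.0319.
|S1 ∖ S2| = |S1| − |S1∩S2| = 43 − 40.0319 = 2.97.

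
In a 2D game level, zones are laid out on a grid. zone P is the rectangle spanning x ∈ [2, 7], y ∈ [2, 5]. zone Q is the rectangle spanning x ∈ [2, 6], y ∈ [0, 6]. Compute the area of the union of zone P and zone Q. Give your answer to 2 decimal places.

27.00

By inclusion–exclusion:
Individual areas: |zone P| = 15, |zone Q| = 24.
|zone P∩zone Q|: x∈[2,6], y∈[2,5] → 4·3 = 12.
|zone P ∪ zone Q| = 39 − 12 = 27.00.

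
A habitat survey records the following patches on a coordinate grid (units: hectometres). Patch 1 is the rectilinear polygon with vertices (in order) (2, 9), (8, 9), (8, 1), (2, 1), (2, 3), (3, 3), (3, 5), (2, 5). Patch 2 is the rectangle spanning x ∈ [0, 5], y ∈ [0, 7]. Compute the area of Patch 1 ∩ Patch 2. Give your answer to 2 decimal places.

The intersection is the polygon with vertices (2,1), (2,3), (3,3), (3,5), (2,5), (2,7), (5,7), (5,1).
By the shoelace formula its area is 16.00.

16.00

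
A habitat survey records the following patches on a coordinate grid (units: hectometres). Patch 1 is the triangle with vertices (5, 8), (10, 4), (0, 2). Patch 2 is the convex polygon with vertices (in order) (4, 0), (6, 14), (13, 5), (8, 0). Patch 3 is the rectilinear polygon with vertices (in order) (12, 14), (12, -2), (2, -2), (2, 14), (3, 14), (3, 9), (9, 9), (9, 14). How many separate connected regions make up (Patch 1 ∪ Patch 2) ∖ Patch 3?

3

(Patch 1 ∪ Patch 2) ∖ Patch 3 splits into 3 disjoint pieces (area 11, area 1.1429, area 2).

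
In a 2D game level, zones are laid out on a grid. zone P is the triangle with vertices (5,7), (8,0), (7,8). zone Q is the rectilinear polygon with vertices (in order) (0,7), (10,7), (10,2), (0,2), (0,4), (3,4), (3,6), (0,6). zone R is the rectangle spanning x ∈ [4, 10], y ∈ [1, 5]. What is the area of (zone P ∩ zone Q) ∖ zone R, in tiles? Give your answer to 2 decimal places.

3.64

|zone P ∩ zone Q| = 6.8304.
|(zone P ∩ zone Q) ∩ zone R| = 3.1875.
|(zone P ∩ zone Q) ∖ zone R| = 6.8304 − 3.1875 = 3.64.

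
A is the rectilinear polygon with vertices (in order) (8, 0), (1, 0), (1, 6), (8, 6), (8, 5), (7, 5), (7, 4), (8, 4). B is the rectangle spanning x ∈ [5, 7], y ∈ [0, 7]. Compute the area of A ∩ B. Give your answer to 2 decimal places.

The intersection is the polygon with vertices (5,0), (5,6), (7,6), (7,5), (7,4), (7,0).
By the shoelace formula its area is 12.00.

12.00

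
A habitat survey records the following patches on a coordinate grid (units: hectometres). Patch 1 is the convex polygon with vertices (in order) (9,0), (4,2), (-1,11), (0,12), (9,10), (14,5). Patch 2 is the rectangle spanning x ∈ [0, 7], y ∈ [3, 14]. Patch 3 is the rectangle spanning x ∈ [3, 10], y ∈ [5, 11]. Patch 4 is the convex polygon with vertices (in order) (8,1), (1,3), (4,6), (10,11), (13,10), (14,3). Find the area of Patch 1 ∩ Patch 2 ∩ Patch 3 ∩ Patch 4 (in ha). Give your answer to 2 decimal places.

The intersection is the polygon with vertices (7,5), (3,5), (4,6), (7,8.5).
By the shoelace formula its area is 7.25.

7.25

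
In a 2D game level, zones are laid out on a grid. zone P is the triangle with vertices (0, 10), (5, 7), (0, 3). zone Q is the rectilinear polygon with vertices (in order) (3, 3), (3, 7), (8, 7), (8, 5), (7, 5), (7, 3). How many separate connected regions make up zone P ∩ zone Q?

1

zone P ∩ zone Q is a single connected region.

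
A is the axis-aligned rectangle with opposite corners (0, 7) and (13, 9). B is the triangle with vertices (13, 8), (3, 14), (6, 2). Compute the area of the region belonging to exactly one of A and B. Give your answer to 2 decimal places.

|A| = 26, |B| = 51, |A∩B| = 15.5833.
|A △ B| = |A| + |B| − 2·|A∩B| = 26 + 51 − 31.1667 = 45.83.

45.83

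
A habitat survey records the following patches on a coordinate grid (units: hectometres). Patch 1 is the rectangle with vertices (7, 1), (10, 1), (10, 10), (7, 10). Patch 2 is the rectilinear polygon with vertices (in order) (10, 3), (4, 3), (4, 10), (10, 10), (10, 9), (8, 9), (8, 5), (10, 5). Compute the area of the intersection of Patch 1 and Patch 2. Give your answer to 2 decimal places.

13.00

The intersection is the polygon with vertices (10,3), (7,3), (7,10), (10,10), (10,9), (8,9), (8,5), (10,5).
By the shoelace formula its area is 13.00.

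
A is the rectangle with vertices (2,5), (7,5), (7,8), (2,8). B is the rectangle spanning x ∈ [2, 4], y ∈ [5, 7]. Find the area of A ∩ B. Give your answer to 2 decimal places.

4.00

|A∩B|: x∈[2,4], y∈[5,7] → 2·2 = 4.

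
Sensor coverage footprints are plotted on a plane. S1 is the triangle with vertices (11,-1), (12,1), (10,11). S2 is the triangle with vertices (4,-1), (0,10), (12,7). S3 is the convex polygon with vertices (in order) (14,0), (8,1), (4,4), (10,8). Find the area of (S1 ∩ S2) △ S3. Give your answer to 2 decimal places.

|S1 ∩ S2| = 0.8472.
|(S1 ∩ S2) ∩ S3| = 0.5654.
|(S1 ∩ S2) △ S3| = 0.8472 + 39 − 1.1308 = 38.72.

38.72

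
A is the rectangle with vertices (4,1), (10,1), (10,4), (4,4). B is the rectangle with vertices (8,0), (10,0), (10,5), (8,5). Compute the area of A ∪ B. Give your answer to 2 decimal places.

By inclusion–exclusion:
Individual areas: |A| = 18, |B| = 10.
|A∩B|: x∈[8,10], y∈[1,4] → 2·3 = 6.
|A ∪ B| = 28 − 6 = 22.00.

22.00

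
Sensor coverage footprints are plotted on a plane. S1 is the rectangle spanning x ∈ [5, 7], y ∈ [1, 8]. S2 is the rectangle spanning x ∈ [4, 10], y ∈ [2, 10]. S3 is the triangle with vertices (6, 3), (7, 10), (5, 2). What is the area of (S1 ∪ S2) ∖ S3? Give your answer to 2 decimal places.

|S1 ∪ S2| = 50.
|(S1 ∪ S2) ∩ S3| = 3.
|(S1 ∪ S2) ∖ S3| = 50 − 3 = 47.00.

47.00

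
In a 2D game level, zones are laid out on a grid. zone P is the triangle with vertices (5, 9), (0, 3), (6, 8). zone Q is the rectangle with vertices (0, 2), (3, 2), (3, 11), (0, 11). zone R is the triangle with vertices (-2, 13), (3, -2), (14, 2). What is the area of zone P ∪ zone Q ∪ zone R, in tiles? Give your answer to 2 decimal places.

By inclusion–exclusion:
Individual areas: |zone P| = 5.5, |zone Q| = 27, |zone R| = 92.5.
|zone P∩zone Q| = 1.65.
|zone P∩zone R| = 4.5689.
|zone Q∩zone R| = 21.3305.
|zone P∩zone Q∩zone R| = 1.4678.
|zone P ∪ zone Q ∪ zone R| = 125 − 27.5494 + 1.4678 = 98.92.

98.92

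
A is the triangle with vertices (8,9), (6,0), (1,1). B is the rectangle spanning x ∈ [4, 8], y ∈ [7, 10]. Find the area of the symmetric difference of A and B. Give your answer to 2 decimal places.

|A| = 23.5, |B| = 12, |A∩B| = 1.3056.
|A △ B| = |A| + |B| − 2·|A∩B| = 23.5 + 12 − 2.6111 = 32.89.

32.89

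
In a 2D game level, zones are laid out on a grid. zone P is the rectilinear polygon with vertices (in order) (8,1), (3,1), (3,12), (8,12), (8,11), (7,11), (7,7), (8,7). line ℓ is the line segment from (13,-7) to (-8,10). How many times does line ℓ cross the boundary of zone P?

The segment meets the boundary at (3,1.095), (3.118,1).

2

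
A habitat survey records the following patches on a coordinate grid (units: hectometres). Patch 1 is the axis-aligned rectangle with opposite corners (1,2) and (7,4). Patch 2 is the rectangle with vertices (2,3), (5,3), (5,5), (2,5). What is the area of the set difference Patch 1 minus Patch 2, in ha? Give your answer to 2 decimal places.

9.00

|Patch 1∩Patch 2|: x∈[2,5], y∈[3,4] → 3·1 = 3.
|Patch 1| = 12.
|Patch 1 ∖ Patch 2| = |Patch 1| − |Patch 1∩Patch 2| = 12 − 3 = 9.00.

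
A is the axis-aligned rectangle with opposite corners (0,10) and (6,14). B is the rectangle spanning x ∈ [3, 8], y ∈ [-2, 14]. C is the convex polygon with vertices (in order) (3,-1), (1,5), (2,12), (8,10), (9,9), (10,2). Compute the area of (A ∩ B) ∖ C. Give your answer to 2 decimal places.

|A ∩ B| = 12.
|(A ∩ B) ∩ C| = 3.5.
|(A ∩ B) ∖ C| = 12 − 3.5 = 8.50.

8.50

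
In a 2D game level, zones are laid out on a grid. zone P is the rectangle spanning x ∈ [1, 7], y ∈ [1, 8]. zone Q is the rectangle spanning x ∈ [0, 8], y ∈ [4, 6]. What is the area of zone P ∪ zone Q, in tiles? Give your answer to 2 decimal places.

46.00

By inclusion–exclusion:
Individual areas: |zone P| = 42, |zone Q| = 16.
|zone P∩zone Q|: x∈[1,7], y∈[4,6] → 6·2 = 12.
|zone P ∪ zone Q| = 58 − 12 = 46.00.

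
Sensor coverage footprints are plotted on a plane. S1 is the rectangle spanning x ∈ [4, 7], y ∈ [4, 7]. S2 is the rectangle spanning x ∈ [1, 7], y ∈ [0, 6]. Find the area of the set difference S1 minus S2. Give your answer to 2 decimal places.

|S1∩S2|: x∈[4,7], y∈[4,6] → 3·2 = 6.
|S1| = 9.
|S1 ∖ S2| = |S1| − |S1∩S2| = 9 − 6 = 3.00.

3.00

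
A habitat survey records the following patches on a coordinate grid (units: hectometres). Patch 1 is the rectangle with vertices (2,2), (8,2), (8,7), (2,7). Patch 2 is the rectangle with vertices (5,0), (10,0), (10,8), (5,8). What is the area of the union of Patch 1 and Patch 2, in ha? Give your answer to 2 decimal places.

By inclusion–exclusion:
Individual areas: |Patch 1| = 30, |Patch 2| = 40.
|Patch 1∩Patch 2|: x∈[5,8], y∈[2,7] → 3·5 = 15.
|Patch 1 ∪ Patch 2| = 70 − 15 = 55.00.

55.00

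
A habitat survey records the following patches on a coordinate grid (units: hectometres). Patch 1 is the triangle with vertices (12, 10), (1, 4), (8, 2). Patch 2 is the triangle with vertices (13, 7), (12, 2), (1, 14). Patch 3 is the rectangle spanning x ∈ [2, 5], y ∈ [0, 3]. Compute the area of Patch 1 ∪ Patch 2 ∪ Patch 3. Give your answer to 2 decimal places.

66.72

By inclusion–exclusion:
Individual areas: |Patch 1| = 32, |Patch 2| = 33.5, |Patch 3| = 9.
|Patch 1∩Patch 2| = 7.746.
|Patch 1∩Patch 3| = 0.0357.
|Patch 2∩Patch 3| = 0.
|Patch 1∩Patch 2∩Patch 3| = 0.
|Patch 1 ∪ Patch 2 ∪ Patch 3| = 74.5 − 7.7817 + 0 = 66.72.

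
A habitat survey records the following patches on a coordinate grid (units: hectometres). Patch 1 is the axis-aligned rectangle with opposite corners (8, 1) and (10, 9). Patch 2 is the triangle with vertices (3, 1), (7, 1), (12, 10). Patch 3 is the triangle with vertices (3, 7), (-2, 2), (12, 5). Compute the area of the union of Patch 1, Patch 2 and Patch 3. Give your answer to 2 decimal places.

By inclusion–exclusion:
Individual areas: |Patch 1| = 16, |Patch 2| = 18, |Patch 3| = 27.5.
|Patch 1∩Patch 2| = 4.8.
|Patch 1∩Patch 3| = 2.619.
|Patch 2∩Patch 3| = 3.9803.
|Patch 1∩Patch 2∩Patch 3| = 1.7905.
|Patch 1 ∪ Patch 2 ∪ Patch 3| = 61.5 − 11.3993 + 1.7905 = 51.89.

51.89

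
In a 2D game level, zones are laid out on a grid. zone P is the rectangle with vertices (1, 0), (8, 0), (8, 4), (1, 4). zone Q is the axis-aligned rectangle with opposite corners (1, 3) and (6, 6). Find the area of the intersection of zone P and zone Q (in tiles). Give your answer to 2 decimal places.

|zone P∩zone Q|: x∈[1,6], y∈[3,4] → 5·1 = 5.

5.00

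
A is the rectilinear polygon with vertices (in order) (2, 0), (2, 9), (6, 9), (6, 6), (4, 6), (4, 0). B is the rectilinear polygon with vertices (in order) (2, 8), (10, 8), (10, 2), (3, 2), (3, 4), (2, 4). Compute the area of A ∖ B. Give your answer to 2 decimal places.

10.00

|A| = 24, |A∩B| = 14.
|A ∖ B| = |A| − |A∩B| = 24 − 14 = 10.00.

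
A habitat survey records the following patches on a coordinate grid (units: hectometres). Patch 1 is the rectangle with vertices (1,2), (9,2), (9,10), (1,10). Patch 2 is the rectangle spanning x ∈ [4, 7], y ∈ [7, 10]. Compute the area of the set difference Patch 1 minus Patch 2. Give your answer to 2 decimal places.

55.00

|Patch 1∩Patch 2|: x∈[4,7], y∈[7,10] → 3·3 = 9.
|Patch 1| = 64.
|Patch 1 ∖ Patch 2| = |Patch 1| − |Patch 1∩Patch 2| = 64 − 9 = 55.00.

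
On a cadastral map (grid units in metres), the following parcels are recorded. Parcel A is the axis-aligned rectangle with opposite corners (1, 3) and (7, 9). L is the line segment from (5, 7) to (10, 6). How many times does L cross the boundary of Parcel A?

The segment meets the boundary at (7,6.6).

1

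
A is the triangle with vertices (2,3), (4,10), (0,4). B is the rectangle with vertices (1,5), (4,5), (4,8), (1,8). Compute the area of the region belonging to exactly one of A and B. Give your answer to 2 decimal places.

9.17

|A| = 8, |B| = 9, |A∩B| = 3.9167.
|A △ B| = |A| + |B| − 2·|A∩B| = 8 + 9 − 7.8333 = 9.17.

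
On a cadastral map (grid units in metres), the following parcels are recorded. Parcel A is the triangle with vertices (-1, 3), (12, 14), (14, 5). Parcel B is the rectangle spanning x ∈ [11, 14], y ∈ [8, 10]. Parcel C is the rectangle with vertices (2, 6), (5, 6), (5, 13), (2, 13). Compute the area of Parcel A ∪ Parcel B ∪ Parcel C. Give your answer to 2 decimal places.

89.73

By inclusion–exclusion:
Individual areas: |Parcel A| = 69.5, |Parcel B| = 6, |Parcel C| = 21.
|Parcel A∩Parcel B| = 4.2222.
|Parcel A∩Parcel C| = 2.549.
|Parcel B∩Parcel C| = 0 (no overlap).
|Parcel A∩Parcel B∩Parcel C| = 0.
|Parcel A ∪ Parcel B ∪ Parcel C| = 96.5 − 6.7712 + 0 = 89.73.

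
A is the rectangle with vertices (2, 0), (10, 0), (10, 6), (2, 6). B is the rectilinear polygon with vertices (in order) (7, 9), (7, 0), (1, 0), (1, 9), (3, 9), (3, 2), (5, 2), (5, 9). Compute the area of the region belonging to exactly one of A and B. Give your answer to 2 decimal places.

|A| = 48, |B| = 40, |A∩B| = 22.
|A △ B| = |A| + |B| − 2·|A∩B| = 48 + 40 − 44 = 44.00.

44.00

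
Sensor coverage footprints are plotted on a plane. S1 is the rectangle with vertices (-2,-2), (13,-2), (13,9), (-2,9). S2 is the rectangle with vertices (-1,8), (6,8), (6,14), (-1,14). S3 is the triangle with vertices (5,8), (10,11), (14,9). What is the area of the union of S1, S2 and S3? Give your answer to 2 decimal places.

207.39

By inclusion–exclusion:
Individual areas: |S1| = 165, |S2| = 42, |S3| = 11.
|S1∩S2|: x∈[-1,6], y∈[8,9] → 7·1 = 7.
|S1∩S3| = 3.6111.
|S2∩S3| = 0.2444.
|S1∩S2∩S3| = 0.2444.
|S1 ∪ S2 ∪ S3| = 218 − 10.8556 + 0.2444 = 207.39.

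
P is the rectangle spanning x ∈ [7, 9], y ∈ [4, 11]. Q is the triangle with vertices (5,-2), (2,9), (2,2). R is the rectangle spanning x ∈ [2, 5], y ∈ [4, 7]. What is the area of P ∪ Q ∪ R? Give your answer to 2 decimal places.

30.64

By inclusion–exclusion:
Individual areas: |P| = 14, |Q| = 10.5, |R| = 9.
|P∩Q| = 0.
|P∩R| = 0 (no overlap).
|Q∩R| = 2.8636.
|P∩Q∩R| = 0.
|P ∪ Q ∪ R| = 33.5 − 2.8636 + 0 = 30.64.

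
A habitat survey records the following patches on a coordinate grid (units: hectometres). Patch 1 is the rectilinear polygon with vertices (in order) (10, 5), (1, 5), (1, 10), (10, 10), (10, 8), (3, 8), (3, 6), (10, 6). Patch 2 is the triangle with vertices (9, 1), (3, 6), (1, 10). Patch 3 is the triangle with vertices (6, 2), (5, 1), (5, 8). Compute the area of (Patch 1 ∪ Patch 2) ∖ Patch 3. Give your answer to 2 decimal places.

|Patch 1 ∪ Patch 2| = 34.85.
|(Patch 1 ∪ Patch 2) ∩ Patch 3| = 0.9656.
|(Patch 1 ∪ Patch 2) ∖ Patch 3| = 34.85 − 0.9656 = 33.88.

33.88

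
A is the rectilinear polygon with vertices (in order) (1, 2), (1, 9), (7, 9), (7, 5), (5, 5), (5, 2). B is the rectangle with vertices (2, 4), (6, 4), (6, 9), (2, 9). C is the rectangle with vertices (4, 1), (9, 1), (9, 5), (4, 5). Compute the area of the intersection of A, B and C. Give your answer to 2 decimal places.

1.00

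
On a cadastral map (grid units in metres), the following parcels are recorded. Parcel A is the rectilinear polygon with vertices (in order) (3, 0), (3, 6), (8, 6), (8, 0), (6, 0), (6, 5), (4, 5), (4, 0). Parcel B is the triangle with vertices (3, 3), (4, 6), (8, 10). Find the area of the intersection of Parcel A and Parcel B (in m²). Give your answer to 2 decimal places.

1.59

The intersection is the polygon with vertices (5.143,6), (4.429,5), (4,5), (4,4.4), (3,3), (4,6).
By the shoelace formula its area is 1.59.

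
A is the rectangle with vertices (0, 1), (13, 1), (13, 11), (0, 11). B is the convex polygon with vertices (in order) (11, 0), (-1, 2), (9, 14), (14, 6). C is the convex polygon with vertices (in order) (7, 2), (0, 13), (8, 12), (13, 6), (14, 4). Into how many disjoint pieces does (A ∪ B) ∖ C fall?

(A ∪ B) ∖ C splits into 2 disjoint pieces (area 59.3035, area 16.754).

2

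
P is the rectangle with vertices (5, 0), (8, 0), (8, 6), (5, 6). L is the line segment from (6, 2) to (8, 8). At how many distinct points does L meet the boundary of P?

1

The segment meets the boundary at (7.333,6).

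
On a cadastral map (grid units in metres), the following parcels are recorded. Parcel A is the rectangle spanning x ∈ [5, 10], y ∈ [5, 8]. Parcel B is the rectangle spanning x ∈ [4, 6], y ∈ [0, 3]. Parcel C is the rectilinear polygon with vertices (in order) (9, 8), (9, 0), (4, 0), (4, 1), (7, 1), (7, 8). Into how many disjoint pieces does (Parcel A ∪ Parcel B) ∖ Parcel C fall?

(Parcel A ∪ Parcel B) ∖ Parcel C splits into 3 disjoint pieces (area 3, area 6, area 4).

3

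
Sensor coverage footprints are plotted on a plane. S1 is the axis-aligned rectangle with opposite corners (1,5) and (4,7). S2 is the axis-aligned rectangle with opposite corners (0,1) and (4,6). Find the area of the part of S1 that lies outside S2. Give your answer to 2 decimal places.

3.00

|S1∩S2|: x∈[1,4], y∈[5,6] → 3·1 = 3.
|S1| = 6.
|S1 ∖ S2| = |S1| − |S1∩S2| = 6 − 3 = 3.00.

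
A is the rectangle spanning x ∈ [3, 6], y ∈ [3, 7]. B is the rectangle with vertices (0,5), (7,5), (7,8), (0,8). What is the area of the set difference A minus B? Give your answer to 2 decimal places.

6.00

|A∩B|: x∈[3,6], y∈[5,7] → 3·2 = 6.
|A| = 12.
|A ∖ B| = |A| − |A∩B| = 12 − 6 = 6.00.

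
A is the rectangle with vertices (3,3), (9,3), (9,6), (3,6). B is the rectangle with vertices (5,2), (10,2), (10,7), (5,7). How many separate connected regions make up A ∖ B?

A ∖ B is a single connected region.

1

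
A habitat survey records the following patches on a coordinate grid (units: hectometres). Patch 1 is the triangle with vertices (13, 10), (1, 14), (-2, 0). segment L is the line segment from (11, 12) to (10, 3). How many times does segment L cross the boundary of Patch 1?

2

The segment meets the boundary at (10.6,8.4), (10.857,10.714).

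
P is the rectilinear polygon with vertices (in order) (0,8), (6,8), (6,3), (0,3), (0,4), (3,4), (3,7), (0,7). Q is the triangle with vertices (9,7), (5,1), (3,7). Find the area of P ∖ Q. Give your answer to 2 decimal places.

11.67

|P| = 21, |P∩Q| = 9.3333.
|P ∖ Q| = |P| − |P∩Q| = 21 − 9.3333 = 11.67.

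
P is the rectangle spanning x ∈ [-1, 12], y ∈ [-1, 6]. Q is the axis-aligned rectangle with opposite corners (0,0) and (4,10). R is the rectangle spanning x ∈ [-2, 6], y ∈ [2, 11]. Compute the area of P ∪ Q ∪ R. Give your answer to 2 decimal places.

135.00

By inclusion–exclusion:
Individual areas: |P| = 91, |Q| = 40, |R| = 72.
|P∩Q|: x∈[0,4], y∈[0,6] → 4·6 = 24.
|P∩R|: x∈[-1,6], y∈[2,6] → 7·4 = 28.
|Q∩R|: x∈[0,4], y∈[2,10] → 4·8 = 32.
|P∩Q∩R| = 16.
|P ∪ Q ∪ R| = 203 − 84 + 16 = 135.00.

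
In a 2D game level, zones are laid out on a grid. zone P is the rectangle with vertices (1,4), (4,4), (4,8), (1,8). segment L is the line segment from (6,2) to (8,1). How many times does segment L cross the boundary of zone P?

The segment lies entirely outside zone P and never meets its boundary.

0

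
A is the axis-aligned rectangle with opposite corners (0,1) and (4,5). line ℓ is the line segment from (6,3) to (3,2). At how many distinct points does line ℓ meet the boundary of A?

1

The segment meets the boundary at (4,2.333).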